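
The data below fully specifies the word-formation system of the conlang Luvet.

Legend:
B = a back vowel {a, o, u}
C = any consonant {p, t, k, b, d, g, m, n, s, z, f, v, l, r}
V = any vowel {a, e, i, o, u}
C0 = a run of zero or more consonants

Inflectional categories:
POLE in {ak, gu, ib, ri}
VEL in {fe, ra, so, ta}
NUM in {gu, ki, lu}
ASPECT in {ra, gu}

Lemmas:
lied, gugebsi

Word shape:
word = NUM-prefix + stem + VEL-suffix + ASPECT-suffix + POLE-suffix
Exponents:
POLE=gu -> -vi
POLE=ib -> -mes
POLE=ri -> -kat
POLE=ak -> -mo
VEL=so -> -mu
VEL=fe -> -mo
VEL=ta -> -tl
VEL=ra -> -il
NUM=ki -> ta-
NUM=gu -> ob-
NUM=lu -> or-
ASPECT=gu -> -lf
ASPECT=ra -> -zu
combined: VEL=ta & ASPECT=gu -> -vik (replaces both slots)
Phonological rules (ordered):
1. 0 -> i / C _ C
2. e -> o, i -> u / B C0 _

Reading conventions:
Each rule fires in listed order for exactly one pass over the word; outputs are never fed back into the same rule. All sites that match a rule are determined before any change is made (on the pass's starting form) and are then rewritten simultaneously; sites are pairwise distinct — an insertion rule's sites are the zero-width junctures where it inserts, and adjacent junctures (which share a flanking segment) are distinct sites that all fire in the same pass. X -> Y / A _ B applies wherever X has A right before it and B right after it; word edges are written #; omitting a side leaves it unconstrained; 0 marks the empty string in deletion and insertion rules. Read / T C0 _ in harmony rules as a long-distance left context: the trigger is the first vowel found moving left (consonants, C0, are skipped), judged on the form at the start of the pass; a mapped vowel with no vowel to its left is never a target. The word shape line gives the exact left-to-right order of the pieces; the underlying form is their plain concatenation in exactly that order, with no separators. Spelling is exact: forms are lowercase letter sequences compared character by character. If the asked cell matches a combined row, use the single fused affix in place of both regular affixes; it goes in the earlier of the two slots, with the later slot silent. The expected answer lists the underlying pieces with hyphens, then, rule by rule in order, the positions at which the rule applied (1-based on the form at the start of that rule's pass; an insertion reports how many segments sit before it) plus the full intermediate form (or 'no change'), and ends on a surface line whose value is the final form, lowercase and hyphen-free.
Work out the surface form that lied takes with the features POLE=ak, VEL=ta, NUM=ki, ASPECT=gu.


underlying: ta-lied-vik-mo
1. 0 -> i / C _ C: inserts after position(s) 6, 9: taliedivikimo
2. e -> o, i -> u / B C0 _: fires at position(s) 4: taluedivikimo
surface: taluedivikimo


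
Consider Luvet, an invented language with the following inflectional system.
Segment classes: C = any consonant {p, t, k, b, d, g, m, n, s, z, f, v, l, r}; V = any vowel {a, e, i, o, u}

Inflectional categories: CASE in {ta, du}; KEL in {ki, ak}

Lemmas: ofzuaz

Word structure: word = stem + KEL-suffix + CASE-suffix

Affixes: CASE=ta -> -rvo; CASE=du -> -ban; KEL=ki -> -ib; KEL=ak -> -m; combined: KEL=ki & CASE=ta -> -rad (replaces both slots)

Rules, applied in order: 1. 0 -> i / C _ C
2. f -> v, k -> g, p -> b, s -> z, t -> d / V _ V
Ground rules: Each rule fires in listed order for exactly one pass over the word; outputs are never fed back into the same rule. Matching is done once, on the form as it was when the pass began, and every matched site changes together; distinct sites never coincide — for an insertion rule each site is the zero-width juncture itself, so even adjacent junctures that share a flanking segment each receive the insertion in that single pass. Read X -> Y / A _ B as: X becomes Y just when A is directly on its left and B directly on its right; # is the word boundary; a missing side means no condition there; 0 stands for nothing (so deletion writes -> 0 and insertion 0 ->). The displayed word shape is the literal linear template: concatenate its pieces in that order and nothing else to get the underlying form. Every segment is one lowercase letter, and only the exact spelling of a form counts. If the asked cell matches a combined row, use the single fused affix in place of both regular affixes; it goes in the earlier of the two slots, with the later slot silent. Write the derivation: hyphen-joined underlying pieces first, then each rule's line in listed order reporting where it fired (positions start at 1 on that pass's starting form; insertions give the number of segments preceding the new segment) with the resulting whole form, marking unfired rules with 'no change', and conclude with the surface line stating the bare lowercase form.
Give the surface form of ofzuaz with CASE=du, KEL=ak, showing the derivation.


underlying: ofzuaz-m-ban
1. 0 -> i / C _ C: inserts after position(s) 2, 6, 7: ofizuazimiban
2. f -> v, k -> g, p -> b, s -> z, t -> d / V _ V: fires at position(s) 2: ovizuazimiban
surface: ovizuazimiban


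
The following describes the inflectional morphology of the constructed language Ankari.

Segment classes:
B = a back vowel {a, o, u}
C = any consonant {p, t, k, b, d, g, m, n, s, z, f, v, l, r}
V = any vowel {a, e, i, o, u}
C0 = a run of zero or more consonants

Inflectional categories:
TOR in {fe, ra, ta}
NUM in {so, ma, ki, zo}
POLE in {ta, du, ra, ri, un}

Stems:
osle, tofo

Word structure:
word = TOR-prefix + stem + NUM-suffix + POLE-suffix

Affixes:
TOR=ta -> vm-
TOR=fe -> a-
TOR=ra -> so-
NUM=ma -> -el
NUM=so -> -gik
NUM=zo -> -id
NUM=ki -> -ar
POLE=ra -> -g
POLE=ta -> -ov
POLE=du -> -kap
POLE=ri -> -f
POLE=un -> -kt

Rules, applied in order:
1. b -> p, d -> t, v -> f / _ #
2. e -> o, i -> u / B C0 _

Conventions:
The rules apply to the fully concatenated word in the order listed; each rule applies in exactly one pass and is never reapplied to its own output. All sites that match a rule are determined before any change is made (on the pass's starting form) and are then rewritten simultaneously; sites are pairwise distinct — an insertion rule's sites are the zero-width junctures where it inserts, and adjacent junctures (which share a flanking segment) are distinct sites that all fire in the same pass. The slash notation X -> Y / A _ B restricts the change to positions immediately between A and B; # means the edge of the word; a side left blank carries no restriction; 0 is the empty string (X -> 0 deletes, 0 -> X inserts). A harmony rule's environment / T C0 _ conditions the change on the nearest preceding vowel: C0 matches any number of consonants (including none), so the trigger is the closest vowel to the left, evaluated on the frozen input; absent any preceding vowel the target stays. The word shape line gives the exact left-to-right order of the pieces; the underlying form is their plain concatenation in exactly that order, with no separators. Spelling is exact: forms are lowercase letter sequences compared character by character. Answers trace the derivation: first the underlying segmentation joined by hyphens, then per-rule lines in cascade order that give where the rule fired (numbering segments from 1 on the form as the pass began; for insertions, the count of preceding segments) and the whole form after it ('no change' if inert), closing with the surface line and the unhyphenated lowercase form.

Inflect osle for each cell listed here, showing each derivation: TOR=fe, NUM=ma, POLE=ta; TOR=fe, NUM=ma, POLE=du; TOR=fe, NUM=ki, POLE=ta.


cell TOR=fe, NUM=ma, POLE=ta:
underlying: a-osle-el-ov
1. b -> p, d -> t, v -> f / _ #: fires at position(s) 9: aosleelof
2. e -> o, i -> u / B C0 _: fires at position(s) 5: aosloelof
surface: aosloelof

cell TOR=fe, NUM=ma, POLE=du:
underlying: a-osle-el-kap
1. b -> p, d -> t, v -> f / _ #: no change
2. e -> o, i -> u / B C0 _: fires at position(s) 5: aosloelkap
surface: aosloelkap

cell TOR=fe, NUM=ki, POLE=ta:
underlying: a-osle-ar-ov
1. b -> p, d -> t, v -> f / _ #: fires at position(s) 9: aoslearof
2. e -> o, i -> u / B C0 _: fires at position(s) 5: aosloarof
surface: aosloarof


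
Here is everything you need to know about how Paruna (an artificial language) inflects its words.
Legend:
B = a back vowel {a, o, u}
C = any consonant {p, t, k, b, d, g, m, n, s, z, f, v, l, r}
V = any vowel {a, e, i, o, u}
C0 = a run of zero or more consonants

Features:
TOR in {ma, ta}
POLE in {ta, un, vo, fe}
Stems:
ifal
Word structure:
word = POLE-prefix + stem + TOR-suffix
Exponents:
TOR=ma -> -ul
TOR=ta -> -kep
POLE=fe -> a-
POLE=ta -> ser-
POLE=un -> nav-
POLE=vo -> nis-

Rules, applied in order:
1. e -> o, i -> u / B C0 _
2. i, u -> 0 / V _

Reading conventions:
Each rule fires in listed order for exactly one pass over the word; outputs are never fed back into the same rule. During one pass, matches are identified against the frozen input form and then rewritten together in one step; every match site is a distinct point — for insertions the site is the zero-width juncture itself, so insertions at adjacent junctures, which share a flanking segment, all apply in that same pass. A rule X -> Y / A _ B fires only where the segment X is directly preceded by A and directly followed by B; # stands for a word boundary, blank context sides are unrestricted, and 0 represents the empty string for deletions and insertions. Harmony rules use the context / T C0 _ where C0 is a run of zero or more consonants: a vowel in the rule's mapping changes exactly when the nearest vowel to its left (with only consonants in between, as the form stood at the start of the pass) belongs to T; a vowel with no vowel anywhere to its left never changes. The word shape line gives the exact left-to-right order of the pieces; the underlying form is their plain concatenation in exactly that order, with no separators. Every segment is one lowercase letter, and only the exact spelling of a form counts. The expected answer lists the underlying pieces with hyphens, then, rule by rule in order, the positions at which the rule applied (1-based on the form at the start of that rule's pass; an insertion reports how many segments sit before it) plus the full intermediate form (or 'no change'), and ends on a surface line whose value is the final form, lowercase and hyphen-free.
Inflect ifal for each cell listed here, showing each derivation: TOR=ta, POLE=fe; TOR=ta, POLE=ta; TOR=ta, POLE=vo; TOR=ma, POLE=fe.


cell TOR=ta, POLE=fe:
underlying: a-ifal-kep
1. e -> o, i -> u / B C0 _: fires at position(s) 2, 7: aufalkop
2. i, u -> 0 / V _: fires at position(s) 2: afalkop
surface: afalkop

cell TOR=ta, POLE=ta:
underlying: ser-ifal-kep
1. e -> o, i -> u / B C0 _: fires at position(s) 9: serifalkop
2. i, u -> 0 / V _: no change
surface: serifalkop

cell TOR=ta, POLE=vo:
underlying: nis-ifal-kep
1. e -> o, i -> u / B C0 _: fires at position(s) 9: nisifalkop
2. i, u -> 0 / V _: no change
surface: nisifalkop

cell TOR=ma, POLE=fe:
underlying: a-ifal-ul
1. e -> o, i -> u / B C0 _: fires at position(s) 2: aufalul
2. i, u -> 0 / V _: fires at position(s) 2: afalul
surface: afalul


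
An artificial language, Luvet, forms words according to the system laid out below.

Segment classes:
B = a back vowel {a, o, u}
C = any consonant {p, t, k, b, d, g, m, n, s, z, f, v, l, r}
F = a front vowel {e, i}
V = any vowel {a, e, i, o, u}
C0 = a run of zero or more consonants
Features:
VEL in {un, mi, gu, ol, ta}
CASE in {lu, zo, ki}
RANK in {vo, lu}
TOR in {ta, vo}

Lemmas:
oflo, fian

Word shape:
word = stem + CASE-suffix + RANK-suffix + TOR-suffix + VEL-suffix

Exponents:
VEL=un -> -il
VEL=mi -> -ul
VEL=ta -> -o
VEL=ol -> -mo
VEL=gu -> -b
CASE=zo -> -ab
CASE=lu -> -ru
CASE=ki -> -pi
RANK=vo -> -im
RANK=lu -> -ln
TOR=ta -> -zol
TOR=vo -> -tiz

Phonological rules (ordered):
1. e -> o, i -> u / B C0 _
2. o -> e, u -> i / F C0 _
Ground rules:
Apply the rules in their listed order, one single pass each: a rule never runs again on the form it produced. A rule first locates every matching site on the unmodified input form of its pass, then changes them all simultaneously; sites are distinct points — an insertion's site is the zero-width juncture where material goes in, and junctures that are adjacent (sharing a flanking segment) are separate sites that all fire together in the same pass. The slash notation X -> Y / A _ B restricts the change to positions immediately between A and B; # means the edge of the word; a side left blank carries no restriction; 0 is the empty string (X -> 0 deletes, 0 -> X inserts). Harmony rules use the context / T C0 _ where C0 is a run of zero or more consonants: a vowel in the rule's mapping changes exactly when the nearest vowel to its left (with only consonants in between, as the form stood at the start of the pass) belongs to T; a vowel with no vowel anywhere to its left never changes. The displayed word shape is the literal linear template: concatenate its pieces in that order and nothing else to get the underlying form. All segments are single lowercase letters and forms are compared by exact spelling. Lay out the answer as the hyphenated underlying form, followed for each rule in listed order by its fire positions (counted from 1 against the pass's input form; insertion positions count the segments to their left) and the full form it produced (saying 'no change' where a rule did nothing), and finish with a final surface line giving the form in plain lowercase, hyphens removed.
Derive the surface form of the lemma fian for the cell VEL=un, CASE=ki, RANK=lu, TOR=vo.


underlying: fian-pi-ln-tiz-il
1. e -> o, i -> u / B C0 _: fires at position(s) 6: fianpulntizil
2. o -> e, u -> i / F C0 _: no change
surface: fianpulntizil


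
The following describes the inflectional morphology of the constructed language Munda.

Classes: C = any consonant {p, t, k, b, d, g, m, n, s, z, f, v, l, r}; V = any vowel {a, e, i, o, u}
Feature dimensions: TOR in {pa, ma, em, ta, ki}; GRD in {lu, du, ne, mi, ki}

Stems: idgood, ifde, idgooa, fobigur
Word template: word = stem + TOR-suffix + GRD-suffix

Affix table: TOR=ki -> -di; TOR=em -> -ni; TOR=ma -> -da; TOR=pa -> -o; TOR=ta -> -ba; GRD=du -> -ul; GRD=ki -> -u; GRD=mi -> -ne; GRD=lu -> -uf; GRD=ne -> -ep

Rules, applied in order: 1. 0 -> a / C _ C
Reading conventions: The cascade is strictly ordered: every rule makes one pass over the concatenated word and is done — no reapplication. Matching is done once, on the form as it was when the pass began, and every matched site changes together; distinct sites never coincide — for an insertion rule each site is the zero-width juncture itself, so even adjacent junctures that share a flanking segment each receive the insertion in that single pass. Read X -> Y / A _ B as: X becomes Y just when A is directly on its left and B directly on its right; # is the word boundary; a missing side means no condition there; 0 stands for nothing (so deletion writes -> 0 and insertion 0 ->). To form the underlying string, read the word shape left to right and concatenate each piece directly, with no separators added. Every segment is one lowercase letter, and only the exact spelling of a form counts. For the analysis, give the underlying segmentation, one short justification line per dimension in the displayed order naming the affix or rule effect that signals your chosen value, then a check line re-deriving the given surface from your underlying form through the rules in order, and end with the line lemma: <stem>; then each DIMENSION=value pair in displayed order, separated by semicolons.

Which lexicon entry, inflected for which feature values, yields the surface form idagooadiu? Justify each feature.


underlying: idgooa-di-u
TOR=ki - signalled by the affix -di
GRD=ki - signalled by the affix -u
check: idgooadiu -> idagooadiu
lemma: idgooa; TOR=ki; GRD=ki


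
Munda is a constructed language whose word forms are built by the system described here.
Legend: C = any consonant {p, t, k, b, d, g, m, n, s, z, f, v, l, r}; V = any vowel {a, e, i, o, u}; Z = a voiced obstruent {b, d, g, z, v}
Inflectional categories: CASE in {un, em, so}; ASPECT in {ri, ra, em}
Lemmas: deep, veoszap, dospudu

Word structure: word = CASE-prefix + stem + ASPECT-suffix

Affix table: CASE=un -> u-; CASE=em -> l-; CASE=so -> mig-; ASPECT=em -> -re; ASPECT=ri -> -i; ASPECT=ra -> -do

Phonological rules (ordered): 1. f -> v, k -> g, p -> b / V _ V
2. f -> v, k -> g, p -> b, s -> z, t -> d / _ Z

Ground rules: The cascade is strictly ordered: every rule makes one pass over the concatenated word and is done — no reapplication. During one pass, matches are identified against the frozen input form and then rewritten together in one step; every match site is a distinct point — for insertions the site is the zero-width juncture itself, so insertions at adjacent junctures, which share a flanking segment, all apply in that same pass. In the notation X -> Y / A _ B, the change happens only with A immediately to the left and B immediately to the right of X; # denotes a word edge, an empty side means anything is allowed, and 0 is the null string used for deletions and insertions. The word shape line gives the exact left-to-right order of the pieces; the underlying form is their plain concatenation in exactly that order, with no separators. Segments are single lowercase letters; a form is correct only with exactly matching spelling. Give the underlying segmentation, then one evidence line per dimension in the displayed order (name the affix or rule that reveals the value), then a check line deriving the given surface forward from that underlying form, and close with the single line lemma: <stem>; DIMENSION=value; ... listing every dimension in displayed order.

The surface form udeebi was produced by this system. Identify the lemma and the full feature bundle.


underlying: u-deep-i
CASE=un - signalled by the affix u-
ASPECT=ri - signalled by the affix -i
check: udeepi -> udeebi -> udeebi
lemma: deep; CASE=un; ASPECT=ri


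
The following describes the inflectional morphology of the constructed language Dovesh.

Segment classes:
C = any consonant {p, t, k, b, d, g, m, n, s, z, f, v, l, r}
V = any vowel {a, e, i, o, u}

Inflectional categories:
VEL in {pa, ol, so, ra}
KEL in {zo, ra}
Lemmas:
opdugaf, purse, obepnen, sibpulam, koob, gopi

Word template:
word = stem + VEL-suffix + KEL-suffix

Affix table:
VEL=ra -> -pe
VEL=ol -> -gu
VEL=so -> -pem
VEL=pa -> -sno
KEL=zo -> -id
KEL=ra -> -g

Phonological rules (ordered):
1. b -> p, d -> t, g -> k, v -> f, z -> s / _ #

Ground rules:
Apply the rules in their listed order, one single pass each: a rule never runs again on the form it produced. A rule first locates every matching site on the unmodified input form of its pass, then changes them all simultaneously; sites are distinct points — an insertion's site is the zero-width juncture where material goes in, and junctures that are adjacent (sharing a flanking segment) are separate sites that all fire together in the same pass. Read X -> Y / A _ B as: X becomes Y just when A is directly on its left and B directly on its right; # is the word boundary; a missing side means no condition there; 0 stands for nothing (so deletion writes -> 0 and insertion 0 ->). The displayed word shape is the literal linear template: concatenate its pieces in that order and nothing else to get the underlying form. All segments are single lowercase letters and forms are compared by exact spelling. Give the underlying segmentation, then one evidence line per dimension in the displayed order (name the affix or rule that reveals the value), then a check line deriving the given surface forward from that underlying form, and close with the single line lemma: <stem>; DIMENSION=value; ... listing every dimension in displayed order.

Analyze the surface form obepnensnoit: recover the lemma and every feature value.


underlying: obepnen-sno-id
VEL=pa - signalled by the affix -sno
KEL=zo - signalled by the affix -id
check: obepnensnoid -> obepnensnoit
lemma: obepnen; VEL=pa; KEL=zo


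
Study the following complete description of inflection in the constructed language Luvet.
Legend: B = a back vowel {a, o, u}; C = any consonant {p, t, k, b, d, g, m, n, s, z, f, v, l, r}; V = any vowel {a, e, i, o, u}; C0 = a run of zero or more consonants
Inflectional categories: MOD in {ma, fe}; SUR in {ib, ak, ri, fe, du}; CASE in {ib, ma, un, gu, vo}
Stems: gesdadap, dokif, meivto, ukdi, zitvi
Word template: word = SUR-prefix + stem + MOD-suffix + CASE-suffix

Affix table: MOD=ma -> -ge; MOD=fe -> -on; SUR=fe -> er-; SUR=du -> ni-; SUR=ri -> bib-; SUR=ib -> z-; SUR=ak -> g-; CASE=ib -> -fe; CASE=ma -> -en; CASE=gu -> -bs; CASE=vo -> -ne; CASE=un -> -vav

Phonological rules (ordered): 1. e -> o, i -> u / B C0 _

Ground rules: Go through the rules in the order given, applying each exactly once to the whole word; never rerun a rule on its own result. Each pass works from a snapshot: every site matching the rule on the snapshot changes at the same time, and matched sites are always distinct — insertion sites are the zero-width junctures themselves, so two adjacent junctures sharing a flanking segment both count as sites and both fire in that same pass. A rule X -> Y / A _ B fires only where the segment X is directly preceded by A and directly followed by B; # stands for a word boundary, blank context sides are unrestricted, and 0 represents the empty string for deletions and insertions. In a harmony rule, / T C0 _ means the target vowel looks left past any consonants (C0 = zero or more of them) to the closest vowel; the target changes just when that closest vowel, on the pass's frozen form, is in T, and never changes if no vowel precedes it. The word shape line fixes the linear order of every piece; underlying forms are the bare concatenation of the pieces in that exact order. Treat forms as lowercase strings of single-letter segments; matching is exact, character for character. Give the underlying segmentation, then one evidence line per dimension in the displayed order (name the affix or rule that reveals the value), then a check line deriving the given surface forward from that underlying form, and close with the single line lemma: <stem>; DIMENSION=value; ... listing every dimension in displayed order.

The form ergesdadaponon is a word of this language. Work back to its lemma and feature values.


underlying: er-gesdadap-on-en
MOD=fe - signalled by the affix -on
SUR=fe - signalled by the affix er-
CASE=ma - signalled by the affix -en
check: ergesdadaponen -> ergesdadaponon
lemma: gesdadap; MOD=fe; SUR=fe; CASE=ma


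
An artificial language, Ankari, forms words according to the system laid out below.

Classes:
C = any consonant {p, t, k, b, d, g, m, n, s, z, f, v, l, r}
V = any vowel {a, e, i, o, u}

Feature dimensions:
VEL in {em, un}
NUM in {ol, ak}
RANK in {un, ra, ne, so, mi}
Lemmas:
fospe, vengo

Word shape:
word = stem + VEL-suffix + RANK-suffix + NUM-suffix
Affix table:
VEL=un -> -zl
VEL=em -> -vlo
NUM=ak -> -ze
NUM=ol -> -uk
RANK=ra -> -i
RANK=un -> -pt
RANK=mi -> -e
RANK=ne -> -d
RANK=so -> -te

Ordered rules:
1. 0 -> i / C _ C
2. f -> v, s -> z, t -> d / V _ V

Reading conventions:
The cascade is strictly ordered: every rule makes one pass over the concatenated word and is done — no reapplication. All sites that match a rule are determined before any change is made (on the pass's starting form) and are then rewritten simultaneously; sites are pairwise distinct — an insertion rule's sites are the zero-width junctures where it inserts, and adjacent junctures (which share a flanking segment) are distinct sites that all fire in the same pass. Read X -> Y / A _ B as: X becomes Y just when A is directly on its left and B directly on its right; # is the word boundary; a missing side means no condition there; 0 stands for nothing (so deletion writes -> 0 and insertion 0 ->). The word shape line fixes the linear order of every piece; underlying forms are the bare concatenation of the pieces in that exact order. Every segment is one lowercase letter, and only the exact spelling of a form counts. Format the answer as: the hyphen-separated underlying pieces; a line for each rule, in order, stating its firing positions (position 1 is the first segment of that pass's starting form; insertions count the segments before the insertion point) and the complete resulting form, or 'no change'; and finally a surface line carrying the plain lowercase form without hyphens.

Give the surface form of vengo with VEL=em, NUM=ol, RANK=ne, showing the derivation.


underlying: vengo-vlo-d-uk
1. 0 -> i / C _ C: inserts after position(s) 3, 6: venigoviloduk
2. f -> v, s -> z, t -> d / V _ V: no change
surface: venigoviloduk


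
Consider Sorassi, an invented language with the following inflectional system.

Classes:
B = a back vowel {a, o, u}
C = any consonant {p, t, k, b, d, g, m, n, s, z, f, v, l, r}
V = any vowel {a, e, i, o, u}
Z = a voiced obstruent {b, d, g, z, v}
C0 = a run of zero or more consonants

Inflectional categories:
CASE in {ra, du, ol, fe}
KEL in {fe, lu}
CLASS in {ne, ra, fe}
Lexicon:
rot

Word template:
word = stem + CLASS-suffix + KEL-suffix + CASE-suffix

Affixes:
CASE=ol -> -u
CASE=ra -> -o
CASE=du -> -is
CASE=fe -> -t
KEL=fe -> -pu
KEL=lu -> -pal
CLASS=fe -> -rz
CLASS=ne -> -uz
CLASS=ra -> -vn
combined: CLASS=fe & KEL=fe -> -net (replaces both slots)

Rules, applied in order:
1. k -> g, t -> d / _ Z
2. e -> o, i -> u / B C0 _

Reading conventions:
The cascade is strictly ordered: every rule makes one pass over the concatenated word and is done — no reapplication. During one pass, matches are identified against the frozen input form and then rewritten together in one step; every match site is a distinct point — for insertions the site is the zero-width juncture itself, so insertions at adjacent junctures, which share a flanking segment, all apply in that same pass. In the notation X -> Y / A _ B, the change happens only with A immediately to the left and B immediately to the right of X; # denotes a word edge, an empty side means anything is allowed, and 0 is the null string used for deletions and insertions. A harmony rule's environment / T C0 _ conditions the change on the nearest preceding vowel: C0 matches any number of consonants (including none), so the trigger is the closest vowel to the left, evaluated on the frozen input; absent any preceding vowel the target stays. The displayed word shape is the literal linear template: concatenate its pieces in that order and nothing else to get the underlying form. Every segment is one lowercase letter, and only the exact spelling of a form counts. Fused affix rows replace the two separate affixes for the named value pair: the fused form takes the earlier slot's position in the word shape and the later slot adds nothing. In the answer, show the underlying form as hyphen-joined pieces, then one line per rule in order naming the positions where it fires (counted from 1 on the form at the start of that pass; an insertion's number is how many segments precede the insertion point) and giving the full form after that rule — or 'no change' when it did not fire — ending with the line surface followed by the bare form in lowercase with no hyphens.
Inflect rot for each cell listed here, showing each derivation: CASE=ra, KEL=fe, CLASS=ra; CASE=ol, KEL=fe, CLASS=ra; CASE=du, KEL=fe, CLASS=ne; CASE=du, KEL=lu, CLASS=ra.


cell CASE=ra, KEL=fe, CLASS=ra:
underlying: rot-vn-pu-o
1. k -> g, t -> d / _ Z: fires at position(s) 3: rodvnpuo
2. e -> o, i -> u / B C0 _: no change
surface: rodvnpuo

cell CASE=ol, KEL=fe, CLASS=ra:
underlying: rot-vn-pu-u
1. k -> g, t -> d / _ Z: fires at position(s) 3: rodvnpuu
2. e -> o, i -> u / B C0 _: no change
surface: rodvnpuu

cell CASE=du, KEL=fe, CLASS=ne:
underlying: rot-uz-pu-is
1. k -> g, t -> d / _ Z: no change
2. e -> o, i -> u / B C0 _: fires at position(s) 8: rotuzpuus
surface: rotuzpuus

cell CASE=du, KEL=lu, CLASS=ra:
underlying: rot-vn-pal-is
1. k -> g, t -> d / _ Z: fires at position(s) 3: rodvnpalis
2. e -> o, i -> u / B C0 _: fires at position(s) 9: rodvnpalus
surface: rodvnpalus


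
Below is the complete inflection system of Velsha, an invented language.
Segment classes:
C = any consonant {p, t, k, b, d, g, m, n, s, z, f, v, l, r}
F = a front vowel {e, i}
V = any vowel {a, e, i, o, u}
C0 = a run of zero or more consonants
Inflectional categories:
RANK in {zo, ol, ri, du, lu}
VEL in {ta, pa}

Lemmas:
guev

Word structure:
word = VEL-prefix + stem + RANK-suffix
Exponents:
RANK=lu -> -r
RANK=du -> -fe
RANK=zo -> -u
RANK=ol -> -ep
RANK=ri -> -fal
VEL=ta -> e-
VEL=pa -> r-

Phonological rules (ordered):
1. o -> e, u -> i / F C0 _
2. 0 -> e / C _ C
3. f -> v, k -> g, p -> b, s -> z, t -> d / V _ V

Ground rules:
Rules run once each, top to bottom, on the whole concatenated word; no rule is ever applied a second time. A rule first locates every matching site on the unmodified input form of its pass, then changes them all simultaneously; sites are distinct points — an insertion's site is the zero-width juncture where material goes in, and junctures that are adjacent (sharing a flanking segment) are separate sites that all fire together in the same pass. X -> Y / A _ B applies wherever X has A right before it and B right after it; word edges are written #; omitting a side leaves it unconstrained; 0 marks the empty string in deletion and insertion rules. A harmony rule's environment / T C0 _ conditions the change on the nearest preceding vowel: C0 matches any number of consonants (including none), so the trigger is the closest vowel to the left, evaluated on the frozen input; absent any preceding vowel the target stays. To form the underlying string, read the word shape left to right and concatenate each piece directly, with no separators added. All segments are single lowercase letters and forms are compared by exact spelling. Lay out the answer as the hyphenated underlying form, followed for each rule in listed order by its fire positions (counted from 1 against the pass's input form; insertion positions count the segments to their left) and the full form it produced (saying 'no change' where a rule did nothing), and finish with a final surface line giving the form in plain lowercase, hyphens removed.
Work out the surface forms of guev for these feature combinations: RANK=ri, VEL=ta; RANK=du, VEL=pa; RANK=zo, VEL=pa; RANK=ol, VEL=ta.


cell RANK=ri, VEL=ta:
underlying: e-guev-fal
1. o -> e, u -> i / F C0 _: fires at position(s) 3: egievfal
2. 0 -> e / C _ C: inserts after position(s) 5: egievefal
3. f -> v, k -> g, p -> b, s -> z, t -> d / V _ V: fires at position(s) 7: egieveval
surface: egieveval

cell RANK=du, VEL=pa:
underlying: r-guev-fe
1. o -> e, u -> i / F C0 _: no change
2. 0 -> e / C _ C: inserts after position(s) 1, 5: reguevefe
3. f -> v, k -> g, p -> b, s -> z, t -> d / V _ V: fires at position(s) 8: regueveve
surface: regueveve

cell RANK=zo, VEL=pa:
underlying: r-guev-u
1. o -> e, u -> i / F C0 _: fires at position(s) 6: rguevi
2. 0 -> e / C _ C: inserts after position(s) 1: reguevi
3. f -> v, k -> g, p -> b, s -> z, t -> d / V _ V: no change
surface: reguevi

cell RANK=ol, VEL=ta:
underlying: e-guev-ep
1. o -> e, u -> i / F C0 _: fires at position(s) 3: egievep
2. 0 -> e / C _ C: no change
3. f -> v, k -> g, p -> b, s -> z, t -> d / V _ V: no change
surface: egievep


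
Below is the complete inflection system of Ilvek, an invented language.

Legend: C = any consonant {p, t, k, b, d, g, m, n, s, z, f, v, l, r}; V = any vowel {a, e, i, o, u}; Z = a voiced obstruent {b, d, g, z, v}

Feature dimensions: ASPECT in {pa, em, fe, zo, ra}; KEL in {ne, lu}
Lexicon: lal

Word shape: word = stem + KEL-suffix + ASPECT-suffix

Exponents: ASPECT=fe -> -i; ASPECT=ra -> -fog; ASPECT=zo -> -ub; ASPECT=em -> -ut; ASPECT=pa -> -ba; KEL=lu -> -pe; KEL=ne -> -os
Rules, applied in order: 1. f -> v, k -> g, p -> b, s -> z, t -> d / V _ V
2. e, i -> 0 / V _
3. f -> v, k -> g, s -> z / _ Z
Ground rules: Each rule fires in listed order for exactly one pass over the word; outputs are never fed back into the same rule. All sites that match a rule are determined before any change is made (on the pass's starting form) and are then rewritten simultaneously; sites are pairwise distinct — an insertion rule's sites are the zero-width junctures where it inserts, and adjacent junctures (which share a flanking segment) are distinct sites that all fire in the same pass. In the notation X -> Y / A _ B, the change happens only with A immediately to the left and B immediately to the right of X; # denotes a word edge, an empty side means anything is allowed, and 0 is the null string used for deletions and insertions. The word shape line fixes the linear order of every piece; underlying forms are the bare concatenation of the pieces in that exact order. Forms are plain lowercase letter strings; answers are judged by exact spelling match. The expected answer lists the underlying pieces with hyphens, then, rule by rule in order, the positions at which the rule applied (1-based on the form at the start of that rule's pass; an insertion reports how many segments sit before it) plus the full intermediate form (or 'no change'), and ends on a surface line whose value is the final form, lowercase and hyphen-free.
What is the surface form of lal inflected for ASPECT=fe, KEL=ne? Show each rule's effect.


underlying: lal-os-i
1. f -> v, k -> g, p -> b, s -> z, t -> d / V _ V: fires at position(s) 5: lalozi
2. e, i -> 0 / V _: no change
3. f -> v, k -> g, s -> z / _ Z: no change
surface: lalozi


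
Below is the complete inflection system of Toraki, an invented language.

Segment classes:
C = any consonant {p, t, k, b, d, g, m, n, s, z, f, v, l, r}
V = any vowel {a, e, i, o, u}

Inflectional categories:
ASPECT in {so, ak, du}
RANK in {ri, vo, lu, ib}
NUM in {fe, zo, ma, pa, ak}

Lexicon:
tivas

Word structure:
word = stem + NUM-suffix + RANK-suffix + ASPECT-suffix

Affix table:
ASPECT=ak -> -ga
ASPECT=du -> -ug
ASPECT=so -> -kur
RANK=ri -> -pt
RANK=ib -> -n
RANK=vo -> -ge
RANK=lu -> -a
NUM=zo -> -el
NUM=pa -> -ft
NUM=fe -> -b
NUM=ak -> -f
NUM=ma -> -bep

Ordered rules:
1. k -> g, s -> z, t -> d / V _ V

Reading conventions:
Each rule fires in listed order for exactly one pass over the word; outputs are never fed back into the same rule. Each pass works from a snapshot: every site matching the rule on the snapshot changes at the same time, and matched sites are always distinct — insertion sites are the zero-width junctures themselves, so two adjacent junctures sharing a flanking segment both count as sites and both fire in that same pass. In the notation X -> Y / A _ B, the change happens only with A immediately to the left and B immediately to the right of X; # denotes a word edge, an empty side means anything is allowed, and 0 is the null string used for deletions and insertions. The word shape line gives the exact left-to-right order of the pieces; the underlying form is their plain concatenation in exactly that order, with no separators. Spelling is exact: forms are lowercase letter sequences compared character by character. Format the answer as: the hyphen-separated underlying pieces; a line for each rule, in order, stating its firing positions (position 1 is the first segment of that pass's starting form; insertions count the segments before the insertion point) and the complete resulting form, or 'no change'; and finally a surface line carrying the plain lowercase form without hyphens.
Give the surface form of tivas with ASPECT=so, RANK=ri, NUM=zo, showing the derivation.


underlying: tivas-el-pt-kur
1. k -> g, s -> z, t -> d / V _ V: fires at position(s) 5: tivazelptkur
surface: tivazelptkur


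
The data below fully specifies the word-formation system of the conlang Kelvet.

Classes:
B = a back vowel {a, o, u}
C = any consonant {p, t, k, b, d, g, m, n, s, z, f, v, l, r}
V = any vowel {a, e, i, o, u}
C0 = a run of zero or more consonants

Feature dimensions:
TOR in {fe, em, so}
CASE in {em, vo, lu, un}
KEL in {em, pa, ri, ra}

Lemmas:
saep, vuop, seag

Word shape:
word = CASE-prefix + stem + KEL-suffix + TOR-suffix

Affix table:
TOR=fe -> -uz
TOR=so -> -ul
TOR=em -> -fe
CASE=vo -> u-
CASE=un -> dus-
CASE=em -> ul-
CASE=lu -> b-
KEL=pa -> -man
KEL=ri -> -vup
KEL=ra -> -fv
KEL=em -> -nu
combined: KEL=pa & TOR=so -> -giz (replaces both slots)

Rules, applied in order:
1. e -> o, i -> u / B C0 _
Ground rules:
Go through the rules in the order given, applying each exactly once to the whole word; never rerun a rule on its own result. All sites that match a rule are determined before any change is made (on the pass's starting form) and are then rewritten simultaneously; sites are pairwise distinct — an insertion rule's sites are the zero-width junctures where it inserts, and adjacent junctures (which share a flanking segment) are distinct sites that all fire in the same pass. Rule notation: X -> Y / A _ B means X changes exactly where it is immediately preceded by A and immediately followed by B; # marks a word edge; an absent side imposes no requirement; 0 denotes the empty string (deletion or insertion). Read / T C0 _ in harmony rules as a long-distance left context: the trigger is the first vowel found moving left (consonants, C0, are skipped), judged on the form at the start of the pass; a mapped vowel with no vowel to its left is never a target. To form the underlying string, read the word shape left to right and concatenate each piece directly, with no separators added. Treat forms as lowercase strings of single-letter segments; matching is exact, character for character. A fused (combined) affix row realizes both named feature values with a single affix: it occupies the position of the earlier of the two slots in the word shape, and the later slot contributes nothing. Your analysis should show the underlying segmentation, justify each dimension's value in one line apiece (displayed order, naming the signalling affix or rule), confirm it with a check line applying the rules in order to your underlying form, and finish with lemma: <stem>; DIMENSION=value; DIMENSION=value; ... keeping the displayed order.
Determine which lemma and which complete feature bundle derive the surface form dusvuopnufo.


underlying: dus-vuop-nu-fe
TOR=em - signalled by the affix -fe
CASE=un - signalled by the affix dus-
KEL=em - signalled by the affix -nu
check: dusvuopnufe -> dusvuopnufo
lemma: vuop; TOR=em; CASE=un; KEL=em


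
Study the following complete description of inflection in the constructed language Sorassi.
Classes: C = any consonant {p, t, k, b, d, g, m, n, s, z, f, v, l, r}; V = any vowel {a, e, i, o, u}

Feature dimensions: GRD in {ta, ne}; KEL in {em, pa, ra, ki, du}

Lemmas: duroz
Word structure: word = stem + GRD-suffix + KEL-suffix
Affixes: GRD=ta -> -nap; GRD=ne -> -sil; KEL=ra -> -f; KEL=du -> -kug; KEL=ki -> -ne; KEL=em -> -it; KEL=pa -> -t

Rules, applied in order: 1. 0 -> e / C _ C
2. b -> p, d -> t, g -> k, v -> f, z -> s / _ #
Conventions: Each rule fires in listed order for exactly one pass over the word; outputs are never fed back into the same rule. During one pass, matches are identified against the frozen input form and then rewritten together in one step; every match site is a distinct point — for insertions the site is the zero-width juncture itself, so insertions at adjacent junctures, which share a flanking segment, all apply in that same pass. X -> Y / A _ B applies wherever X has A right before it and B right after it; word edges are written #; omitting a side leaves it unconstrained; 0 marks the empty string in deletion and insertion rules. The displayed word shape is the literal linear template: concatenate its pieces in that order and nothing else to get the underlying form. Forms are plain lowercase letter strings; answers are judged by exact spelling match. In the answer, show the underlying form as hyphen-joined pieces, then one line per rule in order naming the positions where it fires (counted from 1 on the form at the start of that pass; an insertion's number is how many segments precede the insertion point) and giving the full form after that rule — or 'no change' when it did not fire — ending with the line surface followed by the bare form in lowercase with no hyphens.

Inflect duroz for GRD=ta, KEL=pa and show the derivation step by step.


underlying: duroz-nap-t
1. 0 -> e / C _ C: inserts after position(s) 5, 8: durozenapet
2. b -> p, d -> t, g -> k, v -> f, z -> s / _ #: no change
surface: durozenapet
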